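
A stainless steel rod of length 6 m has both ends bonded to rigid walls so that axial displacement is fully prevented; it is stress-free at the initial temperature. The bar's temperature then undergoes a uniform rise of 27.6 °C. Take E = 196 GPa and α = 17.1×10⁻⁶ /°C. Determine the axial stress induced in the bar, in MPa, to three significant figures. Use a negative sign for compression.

Free thermal expansion αLΔT = 17.1e-6 · 6000 · 27.6 = 2.832 mm.
The walls impose strain ε = −(2.832)/6000 = -4.7196e-04; σ = Eε = 196000 · -4.7196e-04 = -92.5 MPa.

-92.5 MPa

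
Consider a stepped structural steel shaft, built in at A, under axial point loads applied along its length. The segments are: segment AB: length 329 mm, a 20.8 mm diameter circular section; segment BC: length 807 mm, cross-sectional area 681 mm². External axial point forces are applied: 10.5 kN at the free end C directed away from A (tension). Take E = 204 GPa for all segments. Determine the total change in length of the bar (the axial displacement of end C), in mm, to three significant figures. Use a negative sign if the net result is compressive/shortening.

Internal axial forces (sectioning from the free end, tension +): N_BC = 10.5 kN, N_AB = 10.5 kN.
A_AB = 339.8 mm².
δ_AB = 10500·329/(339.8·204000) = 0.04984 mm
δ_BC = 10500·807/(681·204000) = 0.06099 mm
δ = Σδ_i = 0.1108 mm.

0.111 mm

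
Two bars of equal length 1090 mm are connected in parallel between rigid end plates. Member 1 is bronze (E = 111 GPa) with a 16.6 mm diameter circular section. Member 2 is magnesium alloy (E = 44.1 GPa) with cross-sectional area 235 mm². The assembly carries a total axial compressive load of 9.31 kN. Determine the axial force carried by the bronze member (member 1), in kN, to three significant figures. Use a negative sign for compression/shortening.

-6.50 kN

A_1 = 216.4 mm².
Equal strain + equilibrium ⇒ each member carries load in proportion to AE: A₁E₁ = 24020000 N, A₂E₂ = 10360000 N, ΣAE = 34390000 N.
F₁ = P·A₁E₁/ΣAE = -9310·24020000/34390000 = -6504 N.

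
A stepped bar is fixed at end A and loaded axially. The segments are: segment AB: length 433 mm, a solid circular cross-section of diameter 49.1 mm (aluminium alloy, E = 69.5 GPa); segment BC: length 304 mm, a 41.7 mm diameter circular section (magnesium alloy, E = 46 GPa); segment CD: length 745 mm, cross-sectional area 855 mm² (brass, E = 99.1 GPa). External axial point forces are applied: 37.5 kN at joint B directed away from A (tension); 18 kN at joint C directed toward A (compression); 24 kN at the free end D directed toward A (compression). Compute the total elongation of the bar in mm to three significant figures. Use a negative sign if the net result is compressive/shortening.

-0.429 mm

Internal axial forces (sectioning from the free end, tension +): N_CD = -24 kN, N_BC = -42 kN, N_AB = -4.5 kN.
A_AB = 1893 mm².
A_BC = 1366 mm².
δ_AB = -4500·433/(1893·69500) = -0.01481 mm
δ_BC = -42000·304/(1366·46000) = -0.2032 mm
δ_CD = -24000·745/(855·99100) = -0.211 mm
δ = Σδ_i = -0.4291 mm.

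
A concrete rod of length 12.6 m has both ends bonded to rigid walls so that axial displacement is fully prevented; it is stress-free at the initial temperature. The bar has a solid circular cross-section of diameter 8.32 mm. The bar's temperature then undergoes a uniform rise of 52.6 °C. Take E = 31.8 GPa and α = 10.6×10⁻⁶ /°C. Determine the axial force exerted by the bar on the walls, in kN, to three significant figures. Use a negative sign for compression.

-0.964 kN

Free thermal expansion αLΔT = 10.6e-6 · 12600 · 52.6 = 7.025 mm.
The walls impose strain ε = −(7.025)/12600 = -5.5756e-04; σ = Eε = 31800 · -5.5756e-04 = -17.73 MPa.
Wall reaction R = σ·A = -17.73·54.37 = -964 N = -0.964 kN.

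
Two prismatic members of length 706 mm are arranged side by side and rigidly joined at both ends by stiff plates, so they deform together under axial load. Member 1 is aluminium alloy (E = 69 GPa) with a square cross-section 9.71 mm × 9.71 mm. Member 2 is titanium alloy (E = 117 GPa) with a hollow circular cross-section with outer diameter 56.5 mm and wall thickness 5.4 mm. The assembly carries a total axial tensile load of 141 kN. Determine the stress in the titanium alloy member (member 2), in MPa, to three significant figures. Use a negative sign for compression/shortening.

A_1 = 94.28 mm².
A_2 = 866.9 mm².
Equal strain + equilibrium ⇒ each member carries load in proportion to AE: A₁E₁ = 6506000 N, A₂E₂ = 101400000 N, ΣAE = 107900000 N.
σ₂ = P·E₂/ΣAE = 141000·117000/107900000 = 152.8 MPa.

153 MPa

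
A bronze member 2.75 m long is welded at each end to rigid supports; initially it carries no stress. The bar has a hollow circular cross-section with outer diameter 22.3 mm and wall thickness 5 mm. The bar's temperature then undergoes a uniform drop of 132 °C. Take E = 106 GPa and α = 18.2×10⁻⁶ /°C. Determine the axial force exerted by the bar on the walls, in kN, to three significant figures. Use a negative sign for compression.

Free thermal expansion αLΔT = 18.2e-6 · 2750 · -132 = -6.607 mm.
The walls impose strain ε = −(-6.607)/2750 = 2.4024e-03; σ = Eε = 106000 · 2.4024e-03 = 254.7 MPa.
Wall reaction R = σ·A = 254.7·271.7 = 69200 N = 69.2 kN.

69.2 kN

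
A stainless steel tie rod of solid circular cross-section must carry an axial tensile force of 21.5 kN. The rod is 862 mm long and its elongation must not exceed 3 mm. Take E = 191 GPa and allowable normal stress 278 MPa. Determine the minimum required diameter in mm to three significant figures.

Required area A ≥ P/σ_allow = 21500/278 = 77.34 mm².
For a solid circular section, d ≥ √(4A/π) = 9.923 mm.
Elongation limit: A ≥ PL/(Eδ_allow) = 21500·862/(191000·3) = 32.34 mm² ⇒ d ≥ 6.417 mm.
The stress limit governs.

9.92 mm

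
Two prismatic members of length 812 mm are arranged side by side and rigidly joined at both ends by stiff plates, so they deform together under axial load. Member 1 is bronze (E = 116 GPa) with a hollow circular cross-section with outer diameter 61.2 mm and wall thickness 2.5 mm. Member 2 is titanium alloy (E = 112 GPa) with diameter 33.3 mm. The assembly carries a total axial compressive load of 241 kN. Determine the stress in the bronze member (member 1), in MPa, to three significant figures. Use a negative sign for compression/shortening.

A_1 = 461 mm².
A_2 = 870.9 mm².
Equal strain + equilibrium ⇒ each member carries load in proportion to AE: A₁E₁ = 53480000 N, A₂E₂ = 97540000 N, ΣAE = 151000000 N.
σ₁ = P·E₁/ΣAE = -241000·116000/151000000 = -185.1 MPa.

-185 MPa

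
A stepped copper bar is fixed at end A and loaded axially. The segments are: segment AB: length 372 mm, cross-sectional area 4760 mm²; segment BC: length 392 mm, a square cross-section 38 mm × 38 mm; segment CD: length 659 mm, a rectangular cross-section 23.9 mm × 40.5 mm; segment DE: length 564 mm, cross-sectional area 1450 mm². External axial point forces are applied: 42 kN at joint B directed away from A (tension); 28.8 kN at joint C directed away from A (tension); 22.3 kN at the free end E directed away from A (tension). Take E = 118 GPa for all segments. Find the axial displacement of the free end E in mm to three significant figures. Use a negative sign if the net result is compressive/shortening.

Internal axial forces (sectioning from the free end, tension +): N_DE = 22.3 kN, N_CD = 22.3 kN, N_BC = 51.1 kN, N_AB = 93.1 kN.
A_BC = 1444 mm².
A_CD = 967.9 mm².
δ_AB = 93100·372/(4760·118000) = 0.06166 mm
δ_BC = 51100·392/(1444·118000) = 0.1176 mm
δ_CD = 22300·659/(967.9·118000) = 0.1287 mm
δ_DE = 22300·564/(1450·118000) = 0.07351 mm
δ = Σδ_i = 0.3814 mm.

0.381 mm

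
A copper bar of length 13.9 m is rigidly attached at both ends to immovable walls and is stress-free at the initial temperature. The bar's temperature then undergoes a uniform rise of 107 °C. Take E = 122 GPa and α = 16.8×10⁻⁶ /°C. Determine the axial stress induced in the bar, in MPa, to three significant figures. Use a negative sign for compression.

-219 MPa

Free thermal expansion αLΔT = 16.8e-6 · 13900 · 107 = 24.99 mm.
The walls impose strain ε = −(24.99)/13900 = -1.7976e-03; σ = Eε = 122000 · -1.7976e-03 = -219.3 MPa.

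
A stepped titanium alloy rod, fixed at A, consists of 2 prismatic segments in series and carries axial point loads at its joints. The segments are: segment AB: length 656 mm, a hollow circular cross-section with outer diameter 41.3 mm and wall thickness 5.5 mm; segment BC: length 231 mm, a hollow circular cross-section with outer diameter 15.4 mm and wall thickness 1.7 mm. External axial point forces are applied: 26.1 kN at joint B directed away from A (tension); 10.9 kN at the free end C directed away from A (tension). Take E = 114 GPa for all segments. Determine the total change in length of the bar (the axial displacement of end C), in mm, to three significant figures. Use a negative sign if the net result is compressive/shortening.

Internal axial forces (sectioning from the free end, tension +): N_BC = 10.9 kN, N_AB = 37 kN.
A_AB = 618.6 mm².
A_BC = 73.17 mm².
δ_AB = 37000·656/(618.6·114000) = 0.3442 mm
δ_BC = 10900·231/(73.17·114000) = 0.3019 mm
δ = Σδ_i = 0.6461 mm.

0.646 mm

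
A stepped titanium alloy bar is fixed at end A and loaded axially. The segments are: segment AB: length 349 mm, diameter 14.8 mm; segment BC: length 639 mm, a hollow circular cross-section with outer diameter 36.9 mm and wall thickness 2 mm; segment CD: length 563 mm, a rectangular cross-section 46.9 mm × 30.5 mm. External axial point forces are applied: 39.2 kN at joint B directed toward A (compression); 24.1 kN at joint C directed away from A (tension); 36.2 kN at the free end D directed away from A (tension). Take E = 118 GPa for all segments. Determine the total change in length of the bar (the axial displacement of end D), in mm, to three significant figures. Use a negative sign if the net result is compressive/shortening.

Internal axial forces (sectioning from the free end, tension +): N_CD = 36.2 kN, N_BC = 60.3 kN, N_AB = 21.1 kN.
A_AB = 172 mm².
A_BC = 219.3 mm².
A_CD = 1430 mm².
δ_AB = 21100·349/(172·118000) = 0.3628 mm
δ_BC = 60300·639/(219.3·118000) = 1.489 mm
δ_CD = 36200·563/(1430·118000) = 0.1207 mm
δ = Σδ_i = 1.973 mm.

1.97 mm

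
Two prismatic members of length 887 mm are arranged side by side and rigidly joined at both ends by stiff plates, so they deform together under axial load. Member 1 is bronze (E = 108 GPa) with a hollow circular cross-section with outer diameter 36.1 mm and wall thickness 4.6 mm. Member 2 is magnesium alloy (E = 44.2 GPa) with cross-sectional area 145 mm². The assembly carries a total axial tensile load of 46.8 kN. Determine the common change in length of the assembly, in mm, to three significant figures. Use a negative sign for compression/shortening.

A_1 = 455.2 mm².
Equal strain + equilibrium ⇒ each member carries load in proportion to AE: A₁E₁ = 49160000 N, A₂E₂ = 6409000 N, ΣAE = 55570000 N.
δ = PL/ΣAE = 46800·887/55570000 = 0.747 mm.

0.747 mm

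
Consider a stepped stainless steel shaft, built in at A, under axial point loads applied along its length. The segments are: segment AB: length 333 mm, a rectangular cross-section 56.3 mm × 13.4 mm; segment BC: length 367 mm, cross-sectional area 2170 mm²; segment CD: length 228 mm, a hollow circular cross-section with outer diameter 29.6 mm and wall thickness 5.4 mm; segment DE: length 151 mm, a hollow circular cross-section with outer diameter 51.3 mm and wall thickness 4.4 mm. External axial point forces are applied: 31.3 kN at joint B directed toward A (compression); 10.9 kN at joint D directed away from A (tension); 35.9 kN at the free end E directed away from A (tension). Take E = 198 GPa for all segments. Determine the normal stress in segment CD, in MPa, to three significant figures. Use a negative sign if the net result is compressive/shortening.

114 MPa

Internal axial forces (sectioning from the free end, tension +): N_DE = 35.9 kN, N_CD = 46.8 kN, N_BC = 46.8 kN, N_AB = 15.5 kN.
A_CD = 410.5 mm².
σ_CD = N_CD/A_CD = 46800/410.5 = 114 MPa.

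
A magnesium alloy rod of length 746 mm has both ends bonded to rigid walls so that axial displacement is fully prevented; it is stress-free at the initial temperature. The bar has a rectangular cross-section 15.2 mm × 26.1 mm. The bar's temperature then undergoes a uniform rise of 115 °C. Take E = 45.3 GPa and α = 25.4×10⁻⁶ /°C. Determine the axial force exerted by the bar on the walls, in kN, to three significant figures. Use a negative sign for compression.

Free thermal expansion αLΔT = 25.4e-6 · 746 · 115 = 2.179 mm.
The walls impose strain ε = −(2.179)/746 = -2.9210e-03; σ = Eε = 45300 · -2.9210e-03 = -132.3 MPa.
Wall reaction R = σ·A = -132.3·396.7 = -52490 N = -52.49 kN.

-52.5 kN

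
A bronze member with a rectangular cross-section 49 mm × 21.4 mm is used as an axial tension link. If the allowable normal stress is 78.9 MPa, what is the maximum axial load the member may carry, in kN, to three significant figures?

82.7 kN

A = 1049 mm².
P_max = σ_allow · A = 78.9 · 1049 = 82730 N = 82.73 kN.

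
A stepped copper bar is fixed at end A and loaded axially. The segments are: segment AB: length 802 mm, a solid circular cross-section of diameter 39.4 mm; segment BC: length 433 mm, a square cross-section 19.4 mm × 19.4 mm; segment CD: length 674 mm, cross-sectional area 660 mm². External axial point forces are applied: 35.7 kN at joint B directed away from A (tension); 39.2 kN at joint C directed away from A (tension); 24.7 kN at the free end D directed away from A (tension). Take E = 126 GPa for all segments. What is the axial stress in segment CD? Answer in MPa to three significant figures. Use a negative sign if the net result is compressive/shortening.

Internal axial forces (sectioning from the free end, tension +): N_CD = 24.7 kN, N_BC = 63.9 kN, N_AB = 99.6 kN.
σ_CD = N_CD/A_CD = 24700/660 = 37.42 MPa.

37.4 MPa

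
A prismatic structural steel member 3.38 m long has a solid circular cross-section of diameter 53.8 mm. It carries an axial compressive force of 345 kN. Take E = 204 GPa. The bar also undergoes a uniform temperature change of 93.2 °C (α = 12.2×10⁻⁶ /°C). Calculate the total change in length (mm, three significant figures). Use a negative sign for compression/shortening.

1.33 mm

A = 2273 mm².
δ_mech = NL/(AE) = -345000·3380/(2273·204000) = -2.514 mm.
δ_thermal = αLΔT = 12.2e-6·3380·93.2 = 3.843 mm.
δ = δ_mech + δ_thermal = 1.329 mm.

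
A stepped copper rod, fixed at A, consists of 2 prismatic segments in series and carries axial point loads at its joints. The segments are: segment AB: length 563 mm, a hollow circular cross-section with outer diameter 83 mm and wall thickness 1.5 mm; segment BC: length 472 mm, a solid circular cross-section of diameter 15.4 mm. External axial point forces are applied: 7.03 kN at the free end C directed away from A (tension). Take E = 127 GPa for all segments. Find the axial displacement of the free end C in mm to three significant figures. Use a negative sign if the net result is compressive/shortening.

0.221 mm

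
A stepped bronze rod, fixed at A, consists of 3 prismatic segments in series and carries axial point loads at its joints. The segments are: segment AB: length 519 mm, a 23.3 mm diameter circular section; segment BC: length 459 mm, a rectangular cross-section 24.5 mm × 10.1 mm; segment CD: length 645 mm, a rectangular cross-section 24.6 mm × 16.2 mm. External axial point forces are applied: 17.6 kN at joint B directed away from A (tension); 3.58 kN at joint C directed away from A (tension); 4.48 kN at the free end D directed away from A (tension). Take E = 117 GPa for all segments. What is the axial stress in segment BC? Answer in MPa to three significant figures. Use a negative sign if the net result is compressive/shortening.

32.6 MPa

Internal axial forces (sectioning from the free end, tension +): N_CD = 4.48 kN, N_BC = 8.06 kN, N_AB = 25.66 kN.
A_BC = 247.4 mm².
σ_BC = N_BC/A_BC = 8060/247.4 = 32.57 MPa.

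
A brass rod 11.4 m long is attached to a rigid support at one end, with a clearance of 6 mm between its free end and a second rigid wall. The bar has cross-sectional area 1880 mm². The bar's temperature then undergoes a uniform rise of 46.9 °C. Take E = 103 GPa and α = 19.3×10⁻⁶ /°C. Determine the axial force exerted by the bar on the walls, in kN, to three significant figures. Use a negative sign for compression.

Free thermal expansion αLΔT = 19.3e-6 · 11400 · 46.9 = 10.32 mm.
The walls engage after the gap closes; constrained expansion = 10.32 − 6 = 4.319 mm.
The walls impose strain ε = −(4.319)/11400 = -3.7885e-04; σ = Eε = 103000 · -3.7885e-04 = -39.02 MPa.
Wall reaction R = σ·A = -39.02·1880 = -73360 N = -73.36 kN.

-73.4 kN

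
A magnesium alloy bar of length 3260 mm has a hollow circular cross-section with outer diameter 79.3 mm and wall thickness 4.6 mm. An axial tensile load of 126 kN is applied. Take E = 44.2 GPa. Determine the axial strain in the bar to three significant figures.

0.00264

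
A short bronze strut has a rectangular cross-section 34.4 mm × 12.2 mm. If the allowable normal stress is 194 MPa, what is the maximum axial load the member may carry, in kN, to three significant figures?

A = 419.7 mm².
P_max = σ_allow · A = 194 · 419.7 = 81420 N = 81.42 kN.

81.4 kN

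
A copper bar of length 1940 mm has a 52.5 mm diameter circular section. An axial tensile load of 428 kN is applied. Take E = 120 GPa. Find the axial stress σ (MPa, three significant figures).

A = 2165 mm².
σ = N/A = 428000/2165 = 197.7 MPa.

198 MPa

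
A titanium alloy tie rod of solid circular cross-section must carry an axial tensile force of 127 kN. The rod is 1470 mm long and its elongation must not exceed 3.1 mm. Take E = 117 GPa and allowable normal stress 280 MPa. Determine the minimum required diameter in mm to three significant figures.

25.6 mm

Required area A ≥ P/σ_allow = 127000/280 = 453.6 mm².
For a solid circular section, d ≥ √(4A/π) = 24.03 mm.
Elongation limit: A ≥ PL/(Eδ_allow) = 127000·1470/(117000·3.1) = 514.7 mm² ⇒ d ≥ 25.6 mm.
The elongation limit governs.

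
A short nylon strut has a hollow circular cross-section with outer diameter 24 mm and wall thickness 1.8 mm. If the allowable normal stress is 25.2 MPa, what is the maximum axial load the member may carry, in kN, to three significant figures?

3.16 kN

A = 125.5 mm².
P_max = σ_allow · A = 25.2 · 125.5 = 3164 N = 3.164 kN.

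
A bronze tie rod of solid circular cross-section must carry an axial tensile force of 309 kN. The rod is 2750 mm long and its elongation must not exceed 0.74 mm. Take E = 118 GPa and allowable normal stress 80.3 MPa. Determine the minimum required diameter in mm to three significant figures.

111 mm

Required area A ≥ P/σ_allow = 309000/80.3 = 3848 mm².
For a solid circular section, d ≥ √(4A/π) = 70 mm.
Elongation limit: A ≥ PL/(Eδ_allow) = 309000·2750/(118000·0.74) = 9731 mm² ⇒ d ≥ 111.3 mm.
The elongation limit governs.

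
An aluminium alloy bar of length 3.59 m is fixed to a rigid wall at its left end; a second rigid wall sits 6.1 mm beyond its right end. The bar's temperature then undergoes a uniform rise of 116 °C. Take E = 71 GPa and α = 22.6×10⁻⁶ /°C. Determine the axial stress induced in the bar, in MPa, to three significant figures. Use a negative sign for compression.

-65.5 MPa

Free thermal expansion αLΔT = 22.6e-6 · 3590 · 116 = 9.412 mm.
The walls engage after the gap closes; constrained expansion = 9.412 − 6.1 = 3.312 mm.
The walls impose strain ε = −(3.312)/3590 = -9.2244e-04; σ = Eε = 71000 · -9.2244e-04 = -65.49 MPa.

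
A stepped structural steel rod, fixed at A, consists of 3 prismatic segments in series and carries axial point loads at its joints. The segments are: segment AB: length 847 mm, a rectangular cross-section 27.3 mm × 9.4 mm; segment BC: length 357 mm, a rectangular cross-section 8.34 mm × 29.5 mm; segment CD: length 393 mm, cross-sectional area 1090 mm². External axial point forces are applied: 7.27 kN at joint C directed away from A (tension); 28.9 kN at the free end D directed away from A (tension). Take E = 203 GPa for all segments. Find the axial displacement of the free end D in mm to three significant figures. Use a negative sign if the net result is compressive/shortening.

Internal axial forces (sectioning from the free end, tension +): N_CD = 28.9 kN, N_BC = 36.17 kN, N_AB = 36.17 kN.
A_AB = 256.6 mm².
A_BC = 246 mm².
δ_AB = 36170·847/(256.6·203000) = 0.5881 mm
δ_BC = 36170·357/(246·203000) = 0.2585 mm
δ_CD = 28900·393/(1090·203000) = 0.05133 mm
δ = Σδ_i = 0.898 mm.

0.898 mm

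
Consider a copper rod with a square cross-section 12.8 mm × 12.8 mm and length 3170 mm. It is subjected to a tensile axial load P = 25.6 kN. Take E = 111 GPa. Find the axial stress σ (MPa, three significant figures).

156 MPa

A = 163.8 mm².
σ = N/A = 25600/163.8 = 156.2 MPa.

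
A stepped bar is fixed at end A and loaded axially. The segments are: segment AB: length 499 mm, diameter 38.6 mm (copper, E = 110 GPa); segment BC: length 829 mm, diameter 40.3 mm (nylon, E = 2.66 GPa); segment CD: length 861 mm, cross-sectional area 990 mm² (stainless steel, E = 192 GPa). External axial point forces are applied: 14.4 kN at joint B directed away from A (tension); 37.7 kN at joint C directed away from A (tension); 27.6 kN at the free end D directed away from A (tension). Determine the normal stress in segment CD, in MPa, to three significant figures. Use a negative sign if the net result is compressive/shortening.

Internal axial forces (sectioning from the free end, tension +): N_CD = 27.6 kN, N_BC = 65.3 kN, N_AB = 79.7 kN.
σ_CD = N_CD/A_CD = 27600/990 = 27.88 MPa.

27.9 MPa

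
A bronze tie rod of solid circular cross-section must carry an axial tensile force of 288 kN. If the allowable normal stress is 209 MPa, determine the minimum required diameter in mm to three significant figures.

Required area A ≥ P/σ_allow = 288000/209 = 1378 mm².
For a solid circular section, d ≥ √(4A/π) = 41.89 mm.

41.9 mm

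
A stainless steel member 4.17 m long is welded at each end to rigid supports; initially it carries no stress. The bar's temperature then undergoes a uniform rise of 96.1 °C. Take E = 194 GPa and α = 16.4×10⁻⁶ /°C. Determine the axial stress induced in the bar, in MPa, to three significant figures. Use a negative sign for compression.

Free thermal expansion αLΔT = 16.4e-6 · 4170 · 96.1 = 6.572 mm.
The walls impose strain ε = −(6.572)/4170 = -1.5760e-03; σ = Eε = 194000 · -1.5760e-03 = -305.8 MPa.

-306 MPa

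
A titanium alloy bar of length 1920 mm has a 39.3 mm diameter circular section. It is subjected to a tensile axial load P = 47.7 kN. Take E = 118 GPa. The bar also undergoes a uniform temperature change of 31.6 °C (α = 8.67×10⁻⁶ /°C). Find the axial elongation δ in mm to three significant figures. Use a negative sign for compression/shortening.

1.17 mm

A = 1213 mm².
δ_mech = NL/(AE) = 47700·1920/(1213·118000) = 0.6398 mm.
δ_thermal = αLΔT = 8.67e-6·1920·31.6 = 0.526 mm.
δ = δ_mech + δ_thermal = 1.166 mm.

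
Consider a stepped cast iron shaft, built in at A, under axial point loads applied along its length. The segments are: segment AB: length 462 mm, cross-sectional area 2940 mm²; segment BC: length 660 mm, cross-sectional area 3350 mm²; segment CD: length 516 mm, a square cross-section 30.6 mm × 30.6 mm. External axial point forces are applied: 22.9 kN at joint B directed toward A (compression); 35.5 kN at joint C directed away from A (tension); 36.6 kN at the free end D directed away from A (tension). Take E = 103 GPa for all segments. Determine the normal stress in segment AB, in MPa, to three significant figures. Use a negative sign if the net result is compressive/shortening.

16.7 MPa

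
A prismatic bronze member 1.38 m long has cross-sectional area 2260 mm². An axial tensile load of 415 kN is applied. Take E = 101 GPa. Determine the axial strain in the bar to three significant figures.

σ = N/A = 183.6 MPa; ε = σ/E = 183.6/101000 = 1.818e-03.

0.00182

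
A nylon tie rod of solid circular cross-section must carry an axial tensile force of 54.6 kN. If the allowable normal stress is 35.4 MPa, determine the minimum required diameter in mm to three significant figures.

44.3 mm

Required area A ≥ P/σ_allow = 54600/35.4 = 1542 mm².
For a solid circular section, d ≥ √(4A/π) = 44.31 mm.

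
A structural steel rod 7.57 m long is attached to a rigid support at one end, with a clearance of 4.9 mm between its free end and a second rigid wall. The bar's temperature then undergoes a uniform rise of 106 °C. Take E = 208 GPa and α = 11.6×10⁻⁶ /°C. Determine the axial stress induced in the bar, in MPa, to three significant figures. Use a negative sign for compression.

-121 MPa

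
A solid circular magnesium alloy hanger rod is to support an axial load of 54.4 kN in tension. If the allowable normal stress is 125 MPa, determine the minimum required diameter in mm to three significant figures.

Required area A ≥ P/σ_allow = 54400/125 = 435.2 mm².
For a solid circular section, d ≥ √(4A/π) = 23.54 mm.

23.5 mm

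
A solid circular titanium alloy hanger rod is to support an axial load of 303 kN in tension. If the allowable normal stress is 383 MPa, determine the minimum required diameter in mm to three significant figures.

Required area A ≥ P/σ_allow = 303000/383 = 791.1 mm².
For a solid circular section, d ≥ √(4A/π) = 31.74 mm.

31.7 mm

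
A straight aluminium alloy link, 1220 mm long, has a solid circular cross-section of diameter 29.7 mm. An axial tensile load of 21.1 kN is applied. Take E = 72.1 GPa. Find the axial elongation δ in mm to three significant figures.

A = 692.8 mm².
δ_mech = NL/(AE) = 21100·1220/(692.8·72100) = 0.5154 mm.

0.515 mm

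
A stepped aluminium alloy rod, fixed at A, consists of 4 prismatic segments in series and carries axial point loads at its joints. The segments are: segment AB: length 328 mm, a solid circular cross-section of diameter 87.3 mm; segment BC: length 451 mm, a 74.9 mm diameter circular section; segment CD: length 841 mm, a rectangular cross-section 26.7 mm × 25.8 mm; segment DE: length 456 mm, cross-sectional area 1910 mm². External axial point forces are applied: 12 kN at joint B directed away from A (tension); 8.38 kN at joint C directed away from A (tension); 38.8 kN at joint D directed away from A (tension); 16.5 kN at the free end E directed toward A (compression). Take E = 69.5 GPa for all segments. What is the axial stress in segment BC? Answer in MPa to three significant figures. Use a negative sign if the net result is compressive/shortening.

Internal axial forces (sectioning from the free end, tension +): N_DE = -16.5 kN, N_CD = 22.3 kN, N_BC = 30.68 kN, N_AB = 42.68 kN.
A_BC = 4406 mm².
σ_BC = N_BC/A_BC = 30680/4406 = 6.963 MPa.

6.96 MPa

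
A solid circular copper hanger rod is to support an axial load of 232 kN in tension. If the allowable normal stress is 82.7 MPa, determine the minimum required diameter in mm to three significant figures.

Required area A ≥ P/σ_allow = 232000/82.7 = 2805 mm².
For a solid circular section, d ≥ √(4A/π) = 59.76 mm.

59.8 mm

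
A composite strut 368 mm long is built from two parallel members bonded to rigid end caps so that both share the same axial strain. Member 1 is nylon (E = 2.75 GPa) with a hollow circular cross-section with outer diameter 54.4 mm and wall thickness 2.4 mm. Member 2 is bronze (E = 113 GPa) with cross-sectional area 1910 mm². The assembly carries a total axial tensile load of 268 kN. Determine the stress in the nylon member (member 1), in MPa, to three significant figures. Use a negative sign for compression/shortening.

3.40 MPa

A_1 = 392.1 mm².
Equal strain + equilibrium ⇒ each member carries load in proportion to AE: A₁E₁ = 1078000 N, A₂E₂ = 215800000 N, ΣAE = 216900000 N.
σ₁ = P·E₁/ΣAE = 268000·2750/216900000 = 3.398 MPa.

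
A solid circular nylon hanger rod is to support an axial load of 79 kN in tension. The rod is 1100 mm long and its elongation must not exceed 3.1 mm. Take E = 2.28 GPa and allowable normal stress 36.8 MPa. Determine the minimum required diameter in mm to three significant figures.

Required area A ≥ P/σ_allow = 79000/36.8 = 2147 mm².
For a solid circular section, d ≥ √(4A/π) = 52.28 mm.
Elongation limit: A ≥ PL/(Eδ_allow) = 79000·1100/(2280·3.1) = 12290 mm² ⇒ d ≥ 125.1 mm.
The elongation limit governs.

125 mm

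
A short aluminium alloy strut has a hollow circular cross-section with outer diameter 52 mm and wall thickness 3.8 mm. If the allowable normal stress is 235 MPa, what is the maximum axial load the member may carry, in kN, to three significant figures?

135 kN

A = 575.4 mm².
P_max = σ_allow · A = 235 · 575.4 = 135200 N = 135.2 kN.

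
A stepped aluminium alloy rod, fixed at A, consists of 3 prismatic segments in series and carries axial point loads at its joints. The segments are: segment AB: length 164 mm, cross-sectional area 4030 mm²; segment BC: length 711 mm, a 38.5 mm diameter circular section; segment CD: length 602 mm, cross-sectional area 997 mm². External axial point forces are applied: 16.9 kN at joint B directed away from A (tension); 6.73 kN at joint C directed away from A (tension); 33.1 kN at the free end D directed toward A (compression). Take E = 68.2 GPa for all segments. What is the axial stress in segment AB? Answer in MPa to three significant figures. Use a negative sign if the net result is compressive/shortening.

Internal axial forces (sectioning from the free end, tension +): N_CD = -33.1 kN, N_BC = -26.37 kN, N_AB = -9.47 kN.
σ_AB = N_AB/A_AB = -9470/4030 = -2.35 MPa.

-2.35 MPa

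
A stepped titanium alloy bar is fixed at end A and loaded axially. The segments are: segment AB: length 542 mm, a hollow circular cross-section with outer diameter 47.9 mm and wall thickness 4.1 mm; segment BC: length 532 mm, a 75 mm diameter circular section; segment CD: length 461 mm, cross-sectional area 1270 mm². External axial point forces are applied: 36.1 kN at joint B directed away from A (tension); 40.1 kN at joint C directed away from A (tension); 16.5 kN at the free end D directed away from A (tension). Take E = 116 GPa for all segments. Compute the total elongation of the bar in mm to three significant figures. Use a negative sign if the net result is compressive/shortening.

0.878 mm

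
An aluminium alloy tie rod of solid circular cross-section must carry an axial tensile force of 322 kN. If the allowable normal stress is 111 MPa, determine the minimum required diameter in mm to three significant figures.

Required area A ≥ P/σ_allow = 322000/111 = 2901 mm².
For a solid circular section, d ≥ √(4A/π) = 60.77 mm.

60.8 mm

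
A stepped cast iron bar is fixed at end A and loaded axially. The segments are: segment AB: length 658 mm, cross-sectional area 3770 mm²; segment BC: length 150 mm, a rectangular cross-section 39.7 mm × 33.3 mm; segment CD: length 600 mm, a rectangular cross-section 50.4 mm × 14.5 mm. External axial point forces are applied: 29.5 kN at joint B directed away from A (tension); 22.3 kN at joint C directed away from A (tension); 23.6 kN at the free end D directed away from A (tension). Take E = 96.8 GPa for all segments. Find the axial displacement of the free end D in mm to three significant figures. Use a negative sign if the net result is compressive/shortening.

Internal axial forces (sectioning from the free end, tension +): N_CD = 23.6 kN, N_BC = 45.9 kN, N_AB = 75.4 kN.
A_BC = 1322 mm².
A_CD = 730.8 mm².
δ_AB = 75400·658/(3770·96800) = 0.136 mm
δ_BC = 45900·150/(1322·96800) = 0.0538 mm
δ_CD = 23600·600/(730.8·96800) = 0.2002 mm
δ = Σδ_i = 0.3899 mm.

0.390 mm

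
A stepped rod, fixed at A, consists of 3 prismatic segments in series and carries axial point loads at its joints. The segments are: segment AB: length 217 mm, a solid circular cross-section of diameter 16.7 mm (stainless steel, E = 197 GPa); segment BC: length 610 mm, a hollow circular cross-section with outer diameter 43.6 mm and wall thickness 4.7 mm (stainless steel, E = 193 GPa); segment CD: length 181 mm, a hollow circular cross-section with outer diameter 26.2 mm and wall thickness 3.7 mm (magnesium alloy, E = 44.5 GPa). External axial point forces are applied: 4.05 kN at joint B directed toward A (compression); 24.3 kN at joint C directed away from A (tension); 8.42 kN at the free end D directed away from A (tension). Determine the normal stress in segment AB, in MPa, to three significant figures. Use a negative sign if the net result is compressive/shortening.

Internal axial forces (sectioning from the free end, tension +): N_CD = 8.42 kN, N_BC = 32.72 kN, N_AB = 28.67 kN.
A_AB = 219 mm².
σ_AB = N_AB/A_AB = 28670/219 = 130.9 MPa.

131 MPa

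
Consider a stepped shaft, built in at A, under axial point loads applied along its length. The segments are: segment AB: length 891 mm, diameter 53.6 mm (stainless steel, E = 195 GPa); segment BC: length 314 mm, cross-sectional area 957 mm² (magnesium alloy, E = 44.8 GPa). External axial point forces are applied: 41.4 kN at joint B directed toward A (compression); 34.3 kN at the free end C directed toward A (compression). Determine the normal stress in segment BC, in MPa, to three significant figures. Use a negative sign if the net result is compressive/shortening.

Internal axial forces (sectioning from the free end, tension +): N_BC = -34.3 kN, N_AB = -75.7 kN.
σ_BC = N_BC/A_BC = -34300/957 = -35.84 MPa.

-35.8 MPa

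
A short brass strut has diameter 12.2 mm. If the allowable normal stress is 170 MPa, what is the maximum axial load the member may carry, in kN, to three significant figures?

A = 116.9 mm².
P_max = σ_allow · A = 170 · 116.9 = 19870 N = 19.87 kN.

19.9 kN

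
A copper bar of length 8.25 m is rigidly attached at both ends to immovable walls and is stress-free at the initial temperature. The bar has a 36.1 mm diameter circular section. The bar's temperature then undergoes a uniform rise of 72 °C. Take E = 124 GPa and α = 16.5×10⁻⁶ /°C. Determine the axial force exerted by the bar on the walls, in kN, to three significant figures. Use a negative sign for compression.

Free thermal expansion αLΔT = 16.5e-6 · 8250 · 72 = 9.801 mm.
The walls impose strain ε = −(9.801)/8250 = -1.1880e-03; σ = Eε = 124000 · -1.1880e-03 = -147.3 MPa.
Wall reaction R = σ·A = -147.3·1024 = -150800 N = -150.8 kN.

-151 kN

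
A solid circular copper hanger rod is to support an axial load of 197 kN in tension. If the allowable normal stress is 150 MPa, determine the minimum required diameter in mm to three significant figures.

40.9 mm

Required area A ≥ P/σ_allow = 197000/150 = 1313 mm².
For a solid circular section, d ≥ √(4A/π) = 40.89 mm.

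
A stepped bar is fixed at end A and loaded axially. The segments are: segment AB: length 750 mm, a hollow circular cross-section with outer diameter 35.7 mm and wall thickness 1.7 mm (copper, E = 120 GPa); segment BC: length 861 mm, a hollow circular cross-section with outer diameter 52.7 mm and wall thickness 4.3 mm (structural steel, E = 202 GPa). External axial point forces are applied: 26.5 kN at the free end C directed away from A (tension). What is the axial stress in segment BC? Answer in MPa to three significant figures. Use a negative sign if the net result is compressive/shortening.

40.5 MPa

Internal axial forces (sectioning from the free end, tension +): N_BC = 26.5 kN, N_AB = 26.5 kN.
A_BC = 653.8 mm².
σ_BC = N_BC/A_BC = 26500/653.8 = 40.53 MPa.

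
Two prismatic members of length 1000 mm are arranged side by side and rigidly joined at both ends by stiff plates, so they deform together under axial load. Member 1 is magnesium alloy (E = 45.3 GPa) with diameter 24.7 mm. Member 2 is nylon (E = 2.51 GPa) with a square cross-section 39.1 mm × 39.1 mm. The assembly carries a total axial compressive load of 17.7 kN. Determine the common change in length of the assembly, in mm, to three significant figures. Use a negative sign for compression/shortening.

-0.693 mm

A_1 = 479.2 mm².
A_2 = 1529 mm².
Equal strain + equilibrium ⇒ each member carries load in proportion to AE: A₁E₁ = 21710000 N, A₂E₂ = 3837000 N, ΣAE = 25540000 N.
δ = PL/ΣAE = -17700·1000/25540000 = -0.6929 mm.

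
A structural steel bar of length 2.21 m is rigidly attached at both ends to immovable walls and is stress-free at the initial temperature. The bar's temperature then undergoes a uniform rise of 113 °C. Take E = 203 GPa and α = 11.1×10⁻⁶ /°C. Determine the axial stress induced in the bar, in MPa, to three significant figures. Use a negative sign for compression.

-255 MPa

Free thermal expansion αLΔT = 11.1e-6 · 2210 · 113 = 2.772 mm.
The walls impose strain ε = −(2.772)/2210 = -1.2543e-03; σ = Eε = 203000 · -1.2543e-03 = -254.6 MPa.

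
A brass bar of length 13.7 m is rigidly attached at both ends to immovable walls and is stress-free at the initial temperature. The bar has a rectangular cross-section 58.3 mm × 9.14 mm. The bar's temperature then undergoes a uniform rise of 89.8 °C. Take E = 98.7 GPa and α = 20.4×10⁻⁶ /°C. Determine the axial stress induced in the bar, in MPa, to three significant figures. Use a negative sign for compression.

-181 MPa

Free thermal expansion αLΔT = 20.4e-6 · 13700 · 89.8 = 25.1 mm.
The walls impose strain ε = −(25.1)/13700 = -1.8319e-03; σ = Eε = 98700 · -1.8319e-03 = -180.8 MPa.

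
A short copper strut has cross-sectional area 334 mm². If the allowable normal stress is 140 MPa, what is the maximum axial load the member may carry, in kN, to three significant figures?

P_max = σ_allow · A = 140 · 334 = 46760 N = 46.76 kN.

46.8 kN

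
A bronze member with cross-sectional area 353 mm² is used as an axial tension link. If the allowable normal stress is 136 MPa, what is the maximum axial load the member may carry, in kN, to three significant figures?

48.0 kN

P_max = σ_allow · A = 136 · 353 = 48010 N = 48.01 kN.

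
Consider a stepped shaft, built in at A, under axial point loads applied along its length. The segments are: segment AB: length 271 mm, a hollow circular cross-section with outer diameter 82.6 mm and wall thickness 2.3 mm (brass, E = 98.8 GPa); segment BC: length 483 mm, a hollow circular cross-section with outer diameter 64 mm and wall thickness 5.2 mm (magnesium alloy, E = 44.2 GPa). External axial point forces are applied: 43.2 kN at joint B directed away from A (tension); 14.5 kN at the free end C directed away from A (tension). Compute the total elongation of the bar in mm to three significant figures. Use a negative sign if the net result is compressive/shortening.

0.438 mm

Internal axial forces (sectioning from the free end, tension +): N_BC = 14.5 kN, N_AB = 57.7 kN.
A_AB = 580.2 mm².
A_BC = 960.6 mm².
δ_AB = 57700·271/(580.2·98800) = 0.2728 mm
δ_BC = 14500·483/(960.6·44200) = 0.165 mm
δ = Σδ_i = 0.4377 mm.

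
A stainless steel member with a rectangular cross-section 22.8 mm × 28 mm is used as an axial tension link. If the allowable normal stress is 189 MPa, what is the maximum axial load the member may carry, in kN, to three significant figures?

A = 638.4 mm².
P_max = σ_allow · A = 189 · 638.4 = 120700 N = 120.7 kN.

121 kN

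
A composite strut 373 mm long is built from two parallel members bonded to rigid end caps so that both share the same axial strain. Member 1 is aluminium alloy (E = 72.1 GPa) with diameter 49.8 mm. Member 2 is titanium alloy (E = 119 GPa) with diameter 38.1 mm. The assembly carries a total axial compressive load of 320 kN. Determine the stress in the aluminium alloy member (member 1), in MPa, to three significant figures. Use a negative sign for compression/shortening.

A_1 = 1948 mm².
A_2 = 1140 mm².
Equal strain + equilibrium ⇒ each member carries load in proportion to AE: A₁E₁ = 140400000 N, A₂E₂ = 135700000 N, ΣAE = 276100000 N.
σ₁ = P·E₁/ΣAE = -320000·72100/276100000 = -83.56 MPa.

-83.6 MPa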